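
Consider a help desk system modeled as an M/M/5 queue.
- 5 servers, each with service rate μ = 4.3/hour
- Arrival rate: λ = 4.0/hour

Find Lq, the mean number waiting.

Traffic intensity: ρ = λ/(cμ) = 4.0/(5×4.3) = 0.1860
Since ρ = 0.1860 < 1, system is stable.
Offered load a = λ/μ = cρ = 4.0/4.3 = 0.9302
P₀ = [ Σₙ₌₀^4 aⁿ/n! + a^5/(5!(1-ρ)) ]⁻¹
Σ = a^0/0! + a^1/1! + a^2/2! + a^3/3! + a^4/4! = 1.0000 + 0.9302 + 0.4327 + 0.1342 + 0.03120 = 2.5283
a^5/(5!(1-ρ)) = 0.6966/(120 × 0.8140) = 0.007131
P₀ = 1/(2.5283 + 0.007131) = 0.3944
Lq = P₀·a^5·ρ / (5!(1-ρ)²) = 0.39442 × 0.69656 × 0.18605 / (120 × 0.66252) = 0.0006429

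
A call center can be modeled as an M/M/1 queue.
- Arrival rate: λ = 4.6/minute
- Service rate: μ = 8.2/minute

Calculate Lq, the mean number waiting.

ρ = λ/μ = 4.6/8.2 = 0.5610
For M/M/1: Lq = λ²/(μ(μ-λ))
Lq = 21.16/(8.2 × 3.60)
Lq = 0.7168 calls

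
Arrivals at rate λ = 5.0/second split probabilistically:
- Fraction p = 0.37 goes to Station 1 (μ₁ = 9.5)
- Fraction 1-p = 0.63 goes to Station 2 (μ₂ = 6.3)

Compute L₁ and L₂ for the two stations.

Effective rates: λ₁ = 5.0×0.37 = 1.85, λ₂ = 5.0×0.63 = 3.15
Station 1: ρ₁ = 1.85/9.5 = 0.1947, L₁ = ρ₁/(1-ρ₁) = 0.1947/(1-0.1947) = 0.2418
Station 2: ρ₂ = 3.15/6.3 = 0.5000, L₂ = ρ₂/(1-ρ₂) = 0.5000/(1-0.5000) = 1.0000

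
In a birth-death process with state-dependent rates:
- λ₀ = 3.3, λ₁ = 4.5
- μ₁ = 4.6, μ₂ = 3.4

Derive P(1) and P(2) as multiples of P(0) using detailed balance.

Balance equations:
State 0: λ₀P₀ = μ₁P₁ → P₁ = (λ₀/μ₁)P₀ = (3.3/4.6)P₀ = 0.7174P₀
State 1: P₂ = (λ₀λ₁)/(μ₁μ₂)P₀ = (3.3×4.5)/(4.6×3.4)P₀ = 0.9495P₀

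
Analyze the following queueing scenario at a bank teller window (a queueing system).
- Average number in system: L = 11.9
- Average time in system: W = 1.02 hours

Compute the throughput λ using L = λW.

Little's Law: L = λW, so λ = L/W
λ = 11.9/1.02 = 11.6667 transactions/hour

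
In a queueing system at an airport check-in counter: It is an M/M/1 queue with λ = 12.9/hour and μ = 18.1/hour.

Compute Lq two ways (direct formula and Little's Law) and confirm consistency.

Method 1 (direct): Lq = λ²/(μ(μ-λ)) = 166.41/(18.1 × 5.20) = 1.7681

Method 2 (Little's Law):
W = 1/(μ-λ) = 1/5.20 = 0.19231
Wq = W - 1/μ = 0.19231 - 0.055249 = 0.13706
Lq = λWq = 12.9 × 0.13706 = 1.7681 ✔ (matches Method 1)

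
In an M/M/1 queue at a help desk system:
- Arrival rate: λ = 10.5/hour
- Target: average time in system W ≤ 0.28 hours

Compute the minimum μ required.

For M/M/1: W = 1/(μ-λ)
Need W ≤ 0.28, so 1/(μ-λ) ≤ 0.28
μ - λ ≥ 1/0.28 = 3.5714
μ ≥ 10.5 + 3.5714 = 14.0714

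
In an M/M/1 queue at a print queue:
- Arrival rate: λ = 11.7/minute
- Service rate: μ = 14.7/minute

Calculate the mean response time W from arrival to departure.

First, compute utilization: ρ = λ/μ = 11.7/14.7 = 0.7959
For M/M/1: W = 1/(μ-λ)
W = 1/(14.7-11.7) = 1/3.00
W = 0.3333 minutes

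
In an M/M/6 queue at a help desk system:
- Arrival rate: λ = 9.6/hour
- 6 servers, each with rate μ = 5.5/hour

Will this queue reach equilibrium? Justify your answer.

Stability requires ρ = λ/(cμ) < 1
ρ = 9.6/(6 × 5.5) = 9.6/33.00 = 0.2909
Since 0.2909 < 1, the system is STABLE.
The servers are busy 29.09% of the time.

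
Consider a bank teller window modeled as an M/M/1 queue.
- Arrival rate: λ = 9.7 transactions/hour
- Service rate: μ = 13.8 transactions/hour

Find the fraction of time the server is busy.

Server utilization: ρ = λ/μ
ρ = 9.7/13.8 = 0.7029
The server is busy 70.29% of the time.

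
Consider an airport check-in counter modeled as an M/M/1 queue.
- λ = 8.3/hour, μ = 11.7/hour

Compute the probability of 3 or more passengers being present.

ρ = λ/μ = 8.3/11.7 = 0.7094
P(N ≥ n) = ρⁿ
P(N ≥ 3) = 0.7094^3
P(N ≥ 3) = 0.3570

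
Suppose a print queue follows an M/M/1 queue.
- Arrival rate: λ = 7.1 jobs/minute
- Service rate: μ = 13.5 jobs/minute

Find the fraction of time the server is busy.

Server utilization: ρ = λ/μ
ρ = 7.1/13.5 = 0.5259
The server is busy 52.59% of the time.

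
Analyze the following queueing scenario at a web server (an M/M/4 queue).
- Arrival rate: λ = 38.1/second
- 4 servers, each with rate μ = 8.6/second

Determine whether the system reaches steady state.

Stability requires ρ = λ/(cμ) < 1
ρ = 38.1/(4 × 8.6) = 38.1/34.40 = 1.1076
Since 1.1076 ≥ 1, the system is UNSTABLE.
Need c > λ/μ = 38.1/8.6 = 4.43.
Minimum servers needed: c = 5.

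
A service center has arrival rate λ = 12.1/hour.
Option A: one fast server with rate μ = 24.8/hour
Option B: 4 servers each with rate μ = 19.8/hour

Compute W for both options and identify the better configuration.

Option A: single server μ = 24.8 (M/M/1)
  ρ_A = 12.1/24.8 = 0.4879
  W_A = 1/(μ-λ) = 1/(24.8-12.1) = 1/12.70 = 0.07874

Option B: 4 servers μ = 19.8 (M/M/4)
  ρ_B = λ/(cμ) = 12.1/(4×19.8) = 0.1528
  Offered load a = λ/μ = cρ = 12.1/19.8 = 0.6111
  P₀ = [ Σₙ₌₀^3 aⁿ/n! + a^4/(4!(1-ρ)) ]⁻¹
  Σ = a^0/0! + a^1/1! + a^2/2! + a^3/3! = 1.0000 + 0.61111 + 0.18673 + 0.038037 = 1.8359
  a^4/(4!(1-ρ)) = 0.13947/(24 × 0.84722) = 0.006859
  P₀ = 1/(1.8359 + 0.006859) = 0.5427
  Lq = P₀·a^4·ρ / (4!(1-ρ)²) = 0.54267 × 0.13947 × 0.15278 / (24 × 0.71779) = 0.0006712
  Wq_B = Lq/λ = 0.00067123/12.1 = 0.000055474
  W_B = Wq_B + 1/μ = 0.000055474 + 0.050505 = 0.05056

Since W_B = 0.05056 < W_A = 0.07874, Option B (multiple servers) has the shorter time in system.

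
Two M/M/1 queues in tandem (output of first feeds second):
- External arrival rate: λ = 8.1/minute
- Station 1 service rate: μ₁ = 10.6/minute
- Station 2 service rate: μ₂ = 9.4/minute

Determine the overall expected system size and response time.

By Jackson's theorem, each station behaves as independent M/M/1.
Station 1: ρ₁ = 8.1/10.6 = 0.7642, L₁ = ρ₁/(1-ρ₁) = λ/(μ₁-λ) = 8.1/2.50 = 3.2400
Station 2: ρ₂ = 8.1/9.4 = 0.8617, L₂ = ρ₂/(1-ρ₂) = λ/(μ₂-λ) = 8.1/1.30 = 6.2308
Total: L = L₁ + L₂ = 3.2400 + 6.2308 = 9.4708
W = L/λ = 9.4708/8.1 = 1.1692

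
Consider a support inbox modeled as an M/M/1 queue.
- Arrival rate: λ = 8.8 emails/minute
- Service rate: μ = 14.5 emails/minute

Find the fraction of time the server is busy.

Server utilization: ρ = λ/μ
ρ = 8.8/14.5 = 0.6069
The server is busy 60.69% of the time.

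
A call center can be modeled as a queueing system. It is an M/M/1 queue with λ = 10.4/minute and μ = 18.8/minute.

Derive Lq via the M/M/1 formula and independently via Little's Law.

Method 1 (direct): Lq = λ²/(μ(μ-λ)) = 108.16/(18.8 × 8.40) = 0.6849

Method 2 (Little's Law):
W = 1/(μ-λ) = 1/8.40 = 0.11905
Wq = W - 1/μ = 0.11905 - 0.053191 = 0.06586
Lq = λWq = 10.4 × 0.06586 = 0.6849 ✔ (matches Method 1)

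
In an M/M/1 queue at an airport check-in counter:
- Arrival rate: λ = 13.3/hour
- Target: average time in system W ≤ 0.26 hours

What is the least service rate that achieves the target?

For M/M/1: W = 1/(μ-λ)
Need W ≤ 0.26, so 1/(μ-λ) ≤ 0.26
μ - λ ≥ 1/0.26 = 3.8462
μ ≥ 13.3 + 3.8462 = 17.1462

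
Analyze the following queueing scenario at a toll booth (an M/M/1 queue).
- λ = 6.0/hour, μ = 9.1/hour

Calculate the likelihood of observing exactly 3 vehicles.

ρ = λ/μ = 6.0/9.1 = 0.6593
P(n) = (1-ρ)ρⁿ
P(3) = (1-0.6593) × 0.6593^3
P(3) = 0.3407 × 0.2866
P(3) = 0.09764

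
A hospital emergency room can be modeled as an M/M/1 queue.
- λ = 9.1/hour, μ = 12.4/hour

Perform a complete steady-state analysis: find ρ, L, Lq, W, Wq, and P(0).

Step 1: ρ = λ/μ = 9.1/12.4 = 0.7339
Step 2: L = λ/(μ-λ) = 9.1/3.30 = 2.7576
Step 3: Lq = λ²/(μ(μ-λ)) = 82.81/(12.4×3.30) = 2.0237
Step 4: W = 1/(μ-λ) = 1/3.30 = 0.30303
Step 5: Wq = λ/(μ(μ-λ)) = 9.1/(12.4×3.30) = 0.2224
Step 6: P(0) = 1-ρ = 0.2661
Verify: L = λW = 9.1×0.30303 = 2.7576 ✔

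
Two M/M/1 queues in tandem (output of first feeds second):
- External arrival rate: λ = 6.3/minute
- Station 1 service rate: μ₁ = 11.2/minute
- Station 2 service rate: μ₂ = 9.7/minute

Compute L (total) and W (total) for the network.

By Jackson's theorem, each station behaves as independent M/M/1.
Station 1: ρ₁ = 6.3/11.2 = 0.5625, L₁ = ρ₁/(1-ρ₁) = λ/(μ₁-λ) = 6.3/4.90 = 1.28571
Station 2: ρ₂ = 6.3/9.7 = 0.6495, L₂ = ρ₂/(1-ρ₂) = λ/(μ₂-λ) = 6.3/3.40 = 1.85294
Total: L = L₁ + L₂ = 1.28571 + 1.85294 = 3.1387
W = L/λ = 3.1387/6.3 = 0.4982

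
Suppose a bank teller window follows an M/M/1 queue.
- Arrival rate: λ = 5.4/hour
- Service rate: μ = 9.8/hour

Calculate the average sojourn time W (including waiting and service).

First, compute utilization: ρ = λ/μ = 5.4/9.8 = 0.5510
For M/M/1: W = 1/(μ-λ)
W = 1/(9.8-5.4) = 1/4.40
W = 0.2273 hours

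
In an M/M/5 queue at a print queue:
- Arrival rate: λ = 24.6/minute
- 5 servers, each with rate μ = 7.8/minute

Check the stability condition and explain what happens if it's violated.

Stability requires ρ = λ/(cμ) < 1
ρ = 24.6/(5 × 7.8) = 24.6/39.00 = 0.6308
Since 0.6308 < 1, the system is STABLE.
The servers are busy 63.08% of the time.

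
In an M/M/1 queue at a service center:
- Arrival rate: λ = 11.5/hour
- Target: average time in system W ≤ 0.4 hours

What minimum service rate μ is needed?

For M/M/1: W = 1/(μ-λ)
Need W ≤ 0.4, so 1/(μ-λ) ≤ 0.4
μ - λ ≥ 1/0.4 = 2.5000
μ ≥ 11.5 + 2.5000 = 14.0000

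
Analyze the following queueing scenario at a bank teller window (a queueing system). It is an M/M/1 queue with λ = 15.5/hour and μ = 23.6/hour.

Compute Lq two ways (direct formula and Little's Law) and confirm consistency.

Method 1 (direct): Lq = λ²/(μ(μ-λ)) = 240.25/(23.6 × 8.10) = 1.2568

Method 2 (Little's Law):
W = 1/(μ-λ) = 1/8.10 = 0.123457
Wq = W - 1/μ = 0.123457 - 0.0423729 = 0.081084
Lq = λWq = 15.5 × 0.081084 = 1.2568 ✔ (matches Method 1)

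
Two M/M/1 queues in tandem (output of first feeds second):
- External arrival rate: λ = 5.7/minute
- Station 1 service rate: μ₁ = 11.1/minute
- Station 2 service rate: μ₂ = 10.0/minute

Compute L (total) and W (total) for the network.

By Jackson's theorem, each station behaves as independent M/M/1.
Station 1: ρ₁ = 5.7/11.1 = 0.5135, L₁ = ρ₁/(1-ρ₁) = λ/(μ₁-λ) = 5.7/5.40 = 1.05556
Station 2: ρ₂ = 5.7/10.0 = 0.5700, L₂ = ρ₂/(1-ρ₂) = λ/(μ₂-λ) = 5.7/4.30 = 1.32558
Total: L = L₁ + L₂ = 1.05556 + 1.32558 = 2.3811
W = L/λ = 2.3811/5.7 = 0.4177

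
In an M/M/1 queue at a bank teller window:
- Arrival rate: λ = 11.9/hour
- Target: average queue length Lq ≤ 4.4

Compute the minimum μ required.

For M/M/1: Lq = λ²/(μ(μ-λ))
Need Lq ≤ 4.4, i.e. μ(μ-λ) ≥ λ²/4.4
μ² - 11.9μ - 141.61/4.4 ≥ 0  →  μ² - 11.9μ - 32.1841 ≥ 0
Quadratic formula (positive root): μ = [λ + √(λ² + 4×32.1841)]/2
Discriminant: 141.61 + 4×32.1841 = 270.3464, √270.3464 = 16.4422
μ ≥ (11.9 + 16.4422)/2 = 14.1711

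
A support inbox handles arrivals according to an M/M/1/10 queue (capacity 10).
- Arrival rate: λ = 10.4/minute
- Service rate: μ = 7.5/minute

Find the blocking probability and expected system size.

ρ = λ/μ = 10.4/7.5 = 1.38667
P₀ = (1-ρ)/(1-ρ^(K+1)) = (1-1.38667)/(1-1.38667^11) = -0.3867/-35.4506 = 0.01091
P_K = P₀×ρ^K = 0.010907 × 1.38667^10 = 0.010907 × 26.2864 = 0.2867
Blocking probability P_10 = 0.2867 (28.67%)
L = ρ[1 - (K+1)ρ^K + Kρ^(K+1)] / [(1-ρ)(1-ρ^(K+1))]
L = 1.38667 × (1 - 11×26.2864 + 10×36.4506) / ((1 - 1.38667) × (1 - 36.4506)) = 7.7241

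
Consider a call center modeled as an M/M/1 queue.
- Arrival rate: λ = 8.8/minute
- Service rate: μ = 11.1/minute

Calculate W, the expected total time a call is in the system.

First, compute utilization: ρ = λ/μ = 8.8/11.1 = 0.7928
For M/M/1: W = 1/(μ-λ)
W = 1/(11.1-8.8) = 1/2.30
W = 0.4348 minutes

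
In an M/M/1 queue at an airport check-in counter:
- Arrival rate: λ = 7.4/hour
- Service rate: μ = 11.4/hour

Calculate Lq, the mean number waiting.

ρ = λ/μ = 7.4/11.4 = 0.6491
For M/M/1: Lq = λ²/(μ(μ-λ))
Lq = 54.76/(11.4 × 4.00)
Lq = 1.2009 passengers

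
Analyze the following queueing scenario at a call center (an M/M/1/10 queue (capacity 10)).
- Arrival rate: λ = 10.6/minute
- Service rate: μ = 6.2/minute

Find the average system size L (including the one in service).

ρ = λ/μ = 10.6/6.2 = 1.709677
P₀ = (1-ρ)/(1-ρ^(K+1)) = (1-1.709677)/(1-1.709677^11) = -0.7097/-363.7999 = 0.001951
P_K = P₀×ρ^K = 0.0019507 × 1.709677^10 = 0.0019507 × 213.3736 = 0.4162
L = ρ[1 - (K+1)ρ^K + Kρ^(K+1)] / [(1-ρ)(1-ρ^(K+1))]
L = 1.709677 × (1 - 11×213.3736 + 10×364.7999) / ((1 - 1.709677) × (1 - 364.7999)) = 8.6211 calls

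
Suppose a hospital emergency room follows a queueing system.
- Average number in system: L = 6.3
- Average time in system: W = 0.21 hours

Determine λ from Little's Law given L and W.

Little's Law: L = λW, so λ = L/W
λ = 6.3/0.21 = 30.0000 patients/hour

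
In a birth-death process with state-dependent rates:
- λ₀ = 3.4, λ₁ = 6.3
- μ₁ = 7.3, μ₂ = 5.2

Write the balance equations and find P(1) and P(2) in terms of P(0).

Balance equations:
State 0: λ₀P₀ = μ₁P₁ → P₁ = (λ₀/μ₁)P₀ = (3.4/7.3)P₀ = 0.4658P₀
State 1: P₂ = (λ₀λ₁)/(μ₁μ₂)P₀ = (3.4×6.3)/(7.3×5.2)P₀ = 0.5643P₀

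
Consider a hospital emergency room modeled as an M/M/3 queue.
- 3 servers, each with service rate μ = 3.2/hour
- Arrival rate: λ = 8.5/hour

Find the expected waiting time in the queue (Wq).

Traffic intensity: ρ = λ/(cμ) = 8.5/(3×3.2) = 0.8854
Since ρ = 0.8854 < 1, system is stable.
Offered load a = λ/μ = cρ = 8.5/3.2 = 2.6562
P₀ = [ Σₙ₌₀^2 aⁿ/n! + a^3/(3!(1-ρ)) ]⁻¹
Σ = a^0/0! + a^1/1! + a^2/2! = 1.00000 + 2.65625 + 3.52783 = 7.1841
a^3/(3!(1-ρ)) = 18.74161/(6 × 0.1145833) = 27.2605
P₀ = 1/(7.1841 + 27.2605) = 0.02903
Lq = P₀·a^3·ρ / (3!(1-ρ)²) = 0.0290321 × 18.7416 × 0.885417 / (6 × 0.0131293) = 6.1156
Wq = Lq/λ = 6.1156/8.5 = 0.7195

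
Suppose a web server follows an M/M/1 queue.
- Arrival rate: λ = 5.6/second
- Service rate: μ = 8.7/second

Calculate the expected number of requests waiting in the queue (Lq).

ρ = λ/μ = 5.6/8.7 = 0.6437
For M/M/1: Lq = λ²/(μ(μ-λ))
Lq = 31.36/(8.7 × 3.10)
Lq = 1.1628 requests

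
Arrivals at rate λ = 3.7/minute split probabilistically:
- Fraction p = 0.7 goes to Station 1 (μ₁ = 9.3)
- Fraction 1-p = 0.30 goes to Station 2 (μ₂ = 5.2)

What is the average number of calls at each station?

Effective rates: λ₁ = 3.7×0.7 = 2.59, λ₂ = 3.7×0.30 = 1.11
Station 1: ρ₁ = 2.59/9.3 = 0.2785, L₁ = ρ₁/(1-ρ₁) = 0.2785/(1-0.2785) = 0.3860
Station 2: ρ₂ = 1.11/5.2 = 0.21346, L₂ = ρ₂/(1-ρ₂) = 0.21346/(1-0.21346) = 0.2714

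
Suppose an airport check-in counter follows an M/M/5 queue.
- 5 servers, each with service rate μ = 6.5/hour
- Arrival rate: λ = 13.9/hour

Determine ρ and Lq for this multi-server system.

Traffic intensity: ρ = λ/(cμ) = 13.9/(5×6.5) = 0.4277
Since ρ = 0.4277 < 1, system is stable.
Offered load a = λ/μ = cρ = 13.9/6.5 = 2.1385
P₀ = [ Σₙ₌₀^4 aⁿ/n! + a^5/(5!(1-ρ)) ]⁻¹
Σ = a^0/0! + a^1/1! + a^2/2! + a^3/3! + a^4/4! = 1.00000 + 2.13846 + 2.28651 + 1.62987 + 0.871354 = 7.9262
a^5/(5!(1-ρ)) = 44.7206/(120 × 0.5723) = 0.6512
P₀ = 1/(7.9262 + 0.6512) = 0.1166
Lq = P₀·a^5·ρ / (5!(1-ρ)²) = 0.116586 × 44.7206 × 0.427692 / (120 × 0.327536) = 0.05673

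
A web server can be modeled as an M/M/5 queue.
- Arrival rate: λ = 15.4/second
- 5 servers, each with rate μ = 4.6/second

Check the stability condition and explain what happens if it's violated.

Stability requires ρ = λ/(cμ) < 1
ρ = 15.4/(5 × 4.6) = 15.4/23.00 = 0.6696
Since 0.6696 < 1, the system is STABLE.
The servers are busy 66.96% of the time.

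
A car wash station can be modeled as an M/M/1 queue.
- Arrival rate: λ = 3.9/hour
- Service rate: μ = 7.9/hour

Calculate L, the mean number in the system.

ρ = λ/μ = 3.9/7.9 = 0.4937
For M/M/1: L = λ/(μ-λ)
L = 3.9/(7.9-3.9) = 3.9/4.00
L = 0.9750 cars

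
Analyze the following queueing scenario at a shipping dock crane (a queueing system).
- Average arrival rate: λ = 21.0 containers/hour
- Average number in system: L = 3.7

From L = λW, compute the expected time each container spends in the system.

Little's Law: L = λW, so W = L/λ
W = 3.7/21.0 = 0.1762 hours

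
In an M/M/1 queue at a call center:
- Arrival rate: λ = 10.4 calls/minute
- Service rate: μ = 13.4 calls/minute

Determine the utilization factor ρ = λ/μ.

Server utilization: ρ = λ/μ
ρ = 10.4/13.4 = 0.7761
The server is busy 77.61% of the time.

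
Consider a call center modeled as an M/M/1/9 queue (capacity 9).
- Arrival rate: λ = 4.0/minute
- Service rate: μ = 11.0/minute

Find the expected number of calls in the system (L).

ρ = λ/μ = 4.0/11.0 = 0.363636
P₀ = (1-ρ)/(1-ρ^(K+1)) = (1-0.363636)/(1-0.363636^10) = 0.6364/1.0000 = 0.6364
P_K = P₀×ρ^K = 0.63639 × 0.363636^9 = 0.63639 × 0.00011117 = 0.00007075
L = ρ[1 - (K+1)ρ^K + Kρ^(K+1)] / [(1-ρ)(1-ρ^(K+1))]
L = 0.363636 × (1 - 10×0.0001112 + 9×0.00004043) / ((1 - 0.363636) × (1 - 0.00004043)) = 0.5710 calls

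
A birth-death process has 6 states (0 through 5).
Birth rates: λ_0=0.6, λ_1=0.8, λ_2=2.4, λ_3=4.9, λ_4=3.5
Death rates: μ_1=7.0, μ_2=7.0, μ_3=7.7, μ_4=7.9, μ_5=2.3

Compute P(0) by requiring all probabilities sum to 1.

Ratios P(n)/P(0) = (λ₀···λₙ₋₁)/(μ₁···μₙ):
P(1)/P(0) = (0.6)/(7.0) = 0.085714
P(2)/P(0) = (0.6×0.8)/(7.0×7.0) = 0.0097959
P(3)/P(0) = (0.6×0.8×2.4)/(7.0×7.0×7.7) = 0.0030533
P(4)/P(0) = (0.6×0.8×2.4×4.9)/(7.0×7.0×7.7×7.9) = 0.0018938
P(5)/P(0) = (0.6×0.8×2.4×4.9×3.5)/(7.0×7.0×7.7×7.9×2.3) = 0.0028819

Normalization: ∑ P(n) = 1
P(0) × (1.0000 + 0.085714 + 0.0097959 + 0.0030533 + 0.0018938 + 0.0028819) = 1
P(0) × 1.10334 = 1
P(0) = 1/1.10334 = 0.9063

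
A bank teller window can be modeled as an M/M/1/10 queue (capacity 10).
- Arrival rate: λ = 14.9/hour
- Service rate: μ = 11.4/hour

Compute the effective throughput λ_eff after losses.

ρ = λ/μ = 14.9/11.4 = 1.30702
P₀ = (1-ρ)/(1-ρ^(K+1)) = (1-1.30702)/(1-1.30702^11) = -0.3070/-18.0154 = 0.01704
P_K = P₀×ρ^K = 0.01704 × 1.30702^10 = 0.01704 × 14.5486 = 0.2479
λ_eff = λ(1-P_K) = 14.9 × (1 - 0.24794) = 14.9 × 0.75206 = 11.2057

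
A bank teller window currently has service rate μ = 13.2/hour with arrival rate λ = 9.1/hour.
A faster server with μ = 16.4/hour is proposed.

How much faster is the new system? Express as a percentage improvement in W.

System 1: ρ₁ = 9.1/13.2 = 0.6894, W₁ = 1/(13.2-9.1) = 0.243902
System 2: ρ₂ = 9.1/16.4 = 0.5549, W₂ = 1/(16.4-9.1) = 0.136986
Improvement: (W₁-W₂)/W₁ = (0.243902-0.136986)/0.243902 = 43.84%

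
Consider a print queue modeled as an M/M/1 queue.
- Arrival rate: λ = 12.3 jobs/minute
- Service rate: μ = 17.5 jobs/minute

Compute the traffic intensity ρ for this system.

Server utilization: ρ = λ/μ
ρ = 12.3/17.5 = 0.7029
The server is busy 70.29% of the time.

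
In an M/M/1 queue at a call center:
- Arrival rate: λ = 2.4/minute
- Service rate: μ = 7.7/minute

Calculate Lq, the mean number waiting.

ρ = λ/μ = 2.4/7.7 = 0.3117
For M/M/1: Lq = λ²/(μ(μ-λ))
Lq = 5.76/(7.7 × 5.30)
Lq = 0.1411 calls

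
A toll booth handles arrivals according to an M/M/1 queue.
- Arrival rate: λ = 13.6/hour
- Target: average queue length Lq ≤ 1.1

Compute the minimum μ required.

For M/M/1: Lq = λ²/(μ(μ-λ))
Need Lq ≤ 1.1, i.e. μ(μ-λ) ≥ λ²/1.1
μ² - 13.6μ - 184.96/1.1 ≥ 0  →  μ² - 13.6μ - 168.14545 ≥ 0
Quadratic formula (positive root): μ = [λ + √(λ² + 4×168.14545)]/2
Discriminant: 184.96 + 4×168.14545 = 857.5418, √857.5418 = 29.2838
μ ≥ (13.6 + 29.2838)/2 = 21.4419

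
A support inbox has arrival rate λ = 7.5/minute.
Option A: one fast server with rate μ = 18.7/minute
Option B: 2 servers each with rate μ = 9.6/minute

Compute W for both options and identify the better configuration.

Option A: single server μ = 18.7 (M/M/1)
  ρ_A = 7.5/18.7 = 0.4011
  W_A = 1/(μ-λ) = 1/(18.7-7.5) = 1/11.20 = 0.08929

Option B: 2 servers μ = 9.6 (M/M/2)
  ρ_B = λ/(cμ) = 7.5/(2×9.6) = 0.3906
  Offered load a = λ/μ = cρ = 7.5/9.6 = 0.7812
  P₀ = [ Σₙ₌₀^1 aⁿ/n! + a^2/(2!(1-ρ)) ]⁻¹
  Σ = a^0/0! + a^1/1! = 1.0000 + 0.7812 = 1.7812
  a^2/(2!(1-ρ)) = 0.6104/(2 × 0.6094) = 0.5008
  P₀ = 1/(1.7812 + 0.5008) = 0.4382
  Lq = P₀·a^2·ρ / (2!(1-ρ)²) = 0.4382 × 0.6104 × 0.3906 / (2 × 0.3713) = 0.1407
  Wq_B = Lq/λ = 0.140675/7.5 = 0.018757
  W_B = Wq_B + 1/μ = 0.018757 + 0.10417 = 0.1229

Since W_A = 0.08929 < W_B = 0.1229, Option A (single fast server) has the shorter time in system.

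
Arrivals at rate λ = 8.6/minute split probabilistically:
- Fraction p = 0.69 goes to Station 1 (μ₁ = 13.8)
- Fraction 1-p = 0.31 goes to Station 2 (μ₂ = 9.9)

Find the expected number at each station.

Effective rates: λ₁ = 8.6×0.69 = 5.934, λ₂ = 8.6×0.31 = 2.666
Station 1: ρ₁ = 5.934/13.8 = 0.4300, L₁ = ρ₁/(1-ρ₁) = 0.4300/(1-0.4300) = 0.7544
Station 2: ρ₂ = 2.666/9.9 = 0.26929, L₂ = ρ₂/(1-ρ₂) = 0.26929/(1-0.26929) = 0.3685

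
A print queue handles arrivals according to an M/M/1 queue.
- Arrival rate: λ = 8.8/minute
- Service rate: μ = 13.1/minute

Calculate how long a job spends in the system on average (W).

First, compute utilization: ρ = λ/μ = 8.8/13.1 = 0.6718
For M/M/1: W = 1/(μ-λ)
W = 1/(13.1-8.8) = 1/4.30
W = 0.2326 minutes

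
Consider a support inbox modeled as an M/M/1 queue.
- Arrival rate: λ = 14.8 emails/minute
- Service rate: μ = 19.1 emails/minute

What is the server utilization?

Server utilization: ρ = λ/μ
ρ = 14.8/19.1 = 0.7749
The server is busy 77.49% of the time.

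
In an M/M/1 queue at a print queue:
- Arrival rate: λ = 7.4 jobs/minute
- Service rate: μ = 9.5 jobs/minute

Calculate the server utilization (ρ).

Server utilization: ρ = λ/μ
ρ = 7.4/9.5 = 0.7789
The server is busy 77.89% of the time.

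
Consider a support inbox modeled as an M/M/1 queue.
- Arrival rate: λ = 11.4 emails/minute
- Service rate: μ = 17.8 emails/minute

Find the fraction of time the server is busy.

Server utilization: ρ = λ/μ
ρ = 11.4/17.8 = 0.6404
The server is busy 64.04% of the time.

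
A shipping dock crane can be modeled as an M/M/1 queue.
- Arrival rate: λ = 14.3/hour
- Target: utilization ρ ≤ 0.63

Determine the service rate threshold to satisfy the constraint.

ρ = λ/μ, so μ = λ/ρ
μ ≥ 14.3/0.63 = 22.6984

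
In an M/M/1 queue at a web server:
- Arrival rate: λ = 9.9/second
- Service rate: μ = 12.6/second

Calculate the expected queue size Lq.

ρ = λ/μ = 9.9/12.6 = 0.7857
For M/M/1: Lq = λ²/(μ(μ-λ))
Lq = 98.01/(12.6 × 2.70)
Lq = 2.8810 requests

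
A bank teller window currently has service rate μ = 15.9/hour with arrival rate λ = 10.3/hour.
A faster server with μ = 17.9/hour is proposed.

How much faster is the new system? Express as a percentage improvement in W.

System 1: ρ₁ = 10.3/15.9 = 0.6478, W₁ = 1/(15.9-10.3) = 0.1786
System 2: ρ₂ = 10.3/17.9 = 0.5754, W₂ = 1/(17.9-10.3) = 0.1316
Improvement: (W₁-W₂)/W₁ = (0.1786-0.1316)/0.1786 = 26.32%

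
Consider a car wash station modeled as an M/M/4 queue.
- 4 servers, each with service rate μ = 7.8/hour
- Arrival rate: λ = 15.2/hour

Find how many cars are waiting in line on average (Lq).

Traffic intensity: ρ = λ/(cμ) = 15.2/(4×7.8) = 0.4872
Since ρ = 0.4872 < 1, system is stable.
Offered load a = λ/μ = cρ = 15.2/7.8 = 1.9487
P₀ = [ Σₙ₌₀^3 aⁿ/n! + a^4/(4!(1-ρ)) ]⁻¹
Σ = a^0/0! + a^1/1! + a^2/2! + a^3/3! = 1.00000 + 1.94872 + 1.89875 + 1.23338 = 6.0808
a^4/(4!(1-ρ)) = 14.4210/(24 × 0.51282) = 1.1717
P₀ = 1/(6.0808 + 1.1717) = 0.1379
Lq = P₀·a^4·ρ / (4!(1-ρ)²) = 0.1379 × 14.4210 × 0.4872 / (24 × 0.2630) = 0.1535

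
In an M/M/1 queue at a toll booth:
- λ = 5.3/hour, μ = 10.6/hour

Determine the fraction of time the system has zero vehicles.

ρ = λ/μ = 5.3/10.6 = 0.5000
P(0) = 1 - ρ = 1 - 0.5000 = 0.5000
The server is idle 50.00% of the time.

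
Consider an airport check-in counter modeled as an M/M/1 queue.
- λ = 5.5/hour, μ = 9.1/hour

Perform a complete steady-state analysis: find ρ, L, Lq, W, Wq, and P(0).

Step 1: ρ = λ/μ = 5.5/9.1 = 0.6044
Step 2: L = λ/(μ-λ) = 5.5/3.60 = 1.5278
Step 3: Lq = λ²/(μ(μ-λ)) = 30.25/(9.1×3.60) = 0.9234
Step 4: W = 1/(μ-λ) = 1/3.60 = 0.27778
Step 5: Wq = λ/(μ(μ-λ)) = 5.5/(9.1×3.60) = 0.1679
Step 6: P(0) = 1-ρ = 0.3956
Verify: L = λW = 5.5×0.27778 = 1.5278 ✔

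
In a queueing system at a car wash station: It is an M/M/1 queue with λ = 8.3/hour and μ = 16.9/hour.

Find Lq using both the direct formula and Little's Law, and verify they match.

Method 1 (direct): Lq = λ²/(μ(μ-λ)) = 68.89/(16.9 × 8.60) = 0.4740

Method 2 (Little's Law):
W = 1/(μ-λ) = 1/8.60 = 0.11628
Wq = W - 1/μ = 0.11628 - 0.059172 = 0.05711
Lq = λWq = 8.3 × 0.05711 = 0.4740 ✔ (matches Method 1)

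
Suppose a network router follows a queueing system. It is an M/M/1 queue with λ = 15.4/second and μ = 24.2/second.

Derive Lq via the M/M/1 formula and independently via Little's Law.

Method 1 (direct): Lq = λ²/(μ(μ-λ)) = 237.16/(24.2 × 8.80) = 1.1136

Method 2 (Little's Law):
W = 1/(μ-λ) = 1/8.80 = 0.113636
Wq = W - 1/μ = 0.113636 - 0.0413223 = 0.07231
Lq = λWq = 15.4 × 0.07231 = 1.1136 ✔ (matches Method 1)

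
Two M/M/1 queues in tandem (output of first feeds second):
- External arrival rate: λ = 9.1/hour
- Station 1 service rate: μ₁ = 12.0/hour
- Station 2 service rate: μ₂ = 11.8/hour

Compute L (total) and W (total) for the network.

By Jackson's theorem, each station behaves as independent M/M/1.
Station 1: ρ₁ = 9.1/12.0 = 0.7583, L₁ = ρ₁/(1-ρ₁) = λ/(μ₁-λ) = 9.1/2.90 = 3.1379
Station 2: ρ₂ = 9.1/11.8 = 0.7712, L₂ = ρ₂/(1-ρ₂) = λ/(μ₂-λ) = 9.1/2.70 = 3.3704
Total: L = L₁ + L₂ = 3.1379 + 3.3704 = 6.5083
W = L/λ = 6.5083/9.1 = 0.7152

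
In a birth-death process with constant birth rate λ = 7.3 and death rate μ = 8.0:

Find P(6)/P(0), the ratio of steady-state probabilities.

For constant rates: P(n)/P(0) = (λ/μ)^n
P(6)/P(0) = (7.3/8.0)^6 = 0.9125^6 = 0.5773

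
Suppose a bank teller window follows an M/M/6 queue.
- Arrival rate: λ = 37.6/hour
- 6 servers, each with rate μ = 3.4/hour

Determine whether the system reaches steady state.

Stability requires ρ = λ/(cμ) < 1
ρ = 37.6/(6 × 3.4) = 37.6/20.40 = 1.8431
Since 1.8431 ≥ 1, the system is UNSTABLE.
Need c > λ/μ = 37.6/3.4 = 11.06.
Minimum servers needed: c = 12.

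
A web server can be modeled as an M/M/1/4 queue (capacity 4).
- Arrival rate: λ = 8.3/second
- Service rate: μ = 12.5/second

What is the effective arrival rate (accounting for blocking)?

ρ = λ/μ = 8.3/12.5 = 0.6640
P₀ = (1-ρ)/(1-ρ^(K+1)) = (1-0.6640)/(1-0.6640^5) = 0.3360/0.8709 = 0.3858
P_K = P₀×ρ^K = 0.385796 × 0.6640^4 = 0.385796 × 0.194389 = 0.07499
λ_eff = λ(1-P_K) = 8.3 × (1 - 0.074995) = 8.3 × 0.9250 = 7.6775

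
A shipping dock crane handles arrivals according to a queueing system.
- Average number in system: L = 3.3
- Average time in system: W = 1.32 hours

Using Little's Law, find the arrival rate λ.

Little's Law: L = λW, so λ = L/W
λ = 3.3/1.32 = 2.5000 containers/hour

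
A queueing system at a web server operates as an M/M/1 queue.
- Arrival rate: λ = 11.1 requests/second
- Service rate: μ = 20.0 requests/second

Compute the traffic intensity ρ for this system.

Server utilization: ρ = λ/μ
ρ = 11.1/20.0 = 0.5550
The server is busy 55.50% of the time.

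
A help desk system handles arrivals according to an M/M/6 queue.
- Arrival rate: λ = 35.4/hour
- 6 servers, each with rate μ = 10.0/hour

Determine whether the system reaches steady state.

Stability requires ρ = λ/(cμ) < 1
ρ = 35.4/(6 × 10.0) = 35.4/60.00 = 0.5900
Since 0.5900 < 1, the system is STABLE.
The servers are busy 59.00% of the time.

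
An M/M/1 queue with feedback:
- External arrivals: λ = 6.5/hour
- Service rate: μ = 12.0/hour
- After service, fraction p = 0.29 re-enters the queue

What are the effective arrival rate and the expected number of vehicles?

Effective arrival rate: λ_eff = λ/(1-p) = 6.5/(1-0.29) = 6.5/0.71 = 9.1549
ρ = λ_eff/μ = 9.1549/12.0 = 0.76291
L = ρ/(1-ρ) = 0.76291/(1-0.76291) = 3.2178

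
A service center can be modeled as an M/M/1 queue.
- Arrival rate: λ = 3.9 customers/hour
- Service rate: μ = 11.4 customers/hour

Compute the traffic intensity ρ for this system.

Server utilization: ρ = λ/μ
ρ = 3.9/11.4 = 0.3421
The server is busy 34.21% of the time.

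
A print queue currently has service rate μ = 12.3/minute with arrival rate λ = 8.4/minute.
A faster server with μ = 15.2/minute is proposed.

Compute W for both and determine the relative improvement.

System 1: ρ₁ = 8.4/12.3 = 0.6829, W₁ = 1/(12.3-8.4) = 0.25641
System 2: ρ₂ = 8.4/15.2 = 0.5526, W₂ = 1/(15.2-8.4) = 0.14706
Improvement: (W₁-W₂)/W₁ = (0.25641-0.14706)/0.25641 = 42.65%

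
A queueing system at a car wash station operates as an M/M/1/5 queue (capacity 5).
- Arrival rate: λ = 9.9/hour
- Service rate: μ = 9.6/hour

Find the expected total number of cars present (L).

ρ = λ/μ = 9.9/9.6 = 1.03125
P₀ = (1-ρ)/(1-ρ^(K+1)) = (1-1.03125)/(1-1.03125^6) = -0.03125/-0.2028 = 0.1541
P_K = P₀×ρ^K = 0.1541 × 1.03125^5 = 0.1541 × 1.1663 = 0.1797
L = ρ[1 - (K+1)ρ^K + Kρ^(K+1)] / [(1-ρ)(1-ρ^(K+1))]
L = 1.03125 × (1 - 6×1.1663256 + 5×1.2027733) / ((1 - 1.03125) × (1 - 1.2027733)) = 2.5897 cars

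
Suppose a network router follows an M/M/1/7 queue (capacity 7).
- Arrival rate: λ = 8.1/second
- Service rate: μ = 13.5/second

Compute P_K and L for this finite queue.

ρ = λ/μ = 8.1/13.5 = 0.6000
P₀ = (1-ρ)/(1-ρ^(K+1)) = (1-0.6000)/(1-0.6000^8) = 0.4000/0.9832 = 0.4068
P_K = P₀×ρ^K = 0.4068 × 0.6000^7 = 0.4068 × 0.02799 = 0.01139
Blocking probability P_7 = 0.01139 (1.14%)
L = ρ[1 - (K+1)ρ^K + Kρ^(K+1)] / [(1-ρ)(1-ρ^(K+1))]
L = 0.6000 × (1 - 8×0.027994 + 7×0.016796) / ((1 - 0.6000) × (1 - 0.016796)) = 1.3633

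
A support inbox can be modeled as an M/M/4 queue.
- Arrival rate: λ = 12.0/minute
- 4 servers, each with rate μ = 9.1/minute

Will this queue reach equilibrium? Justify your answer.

Stability requires ρ = λ/(cμ) < 1
ρ = 12.0/(4 × 9.1) = 12.0/36.40 = 0.3297
Since 0.3297 < 1, the system is STABLE.
The servers are busy 32.97% of the time.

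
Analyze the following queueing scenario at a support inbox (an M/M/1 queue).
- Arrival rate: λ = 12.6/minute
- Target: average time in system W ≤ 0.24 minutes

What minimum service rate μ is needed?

For M/M/1: W = 1/(μ-λ)
Need W ≤ 0.24, so 1/(μ-λ) ≤ 0.24
μ - λ ≥ 1/0.24 = 4.1667
μ ≥ 12.6 + 4.1667 = 16.7667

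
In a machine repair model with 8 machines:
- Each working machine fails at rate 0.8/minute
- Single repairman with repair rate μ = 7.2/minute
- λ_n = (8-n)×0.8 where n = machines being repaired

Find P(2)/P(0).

P(2)/P(0) = ∏_{i=0}^{2-1} λ_i/μ_{i+1}
= (8-0)×0.8/7.2 × (8-1)×0.8/7.2
= 0.6914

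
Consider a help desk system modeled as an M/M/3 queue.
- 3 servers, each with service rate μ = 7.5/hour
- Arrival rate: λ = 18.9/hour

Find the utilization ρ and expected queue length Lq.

Traffic intensity: ρ = λ/(cμ) = 18.9/(3×7.5) = 0.8400
Since ρ = 0.8400 < 1, system is stable.
Offered load a = λ/μ = cρ = 18.9/7.5 = 2.5200
P₀ = [ Σₙ₌₀^2 aⁿ/n! + a^3/(3!(1-ρ)) ]⁻¹
Σ = a^0/0! + a^1/1! + a^2/2! = 1.0000 + 2.5200 + 3.1752 = 6.6952
a^3/(3!(1-ρ)) = 16.0030/(6 × 0.1600) = 16.6698
P₀ = 1/(6.6952 + 16.6698) = 0.04280
Lq = P₀·a^3·ρ / (3!(1-ρ)²) = 0.042799 × 16.0030 × 0.84000 / (6 × 0.025600) = 3.7456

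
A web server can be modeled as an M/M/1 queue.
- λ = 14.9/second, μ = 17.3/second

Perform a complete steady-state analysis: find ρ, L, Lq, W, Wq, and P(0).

Step 1: ρ = λ/μ = 14.9/17.3 = 0.8613
Step 2: L = λ/(μ-λ) = 14.9/2.40 = 6.2083
Step 3: Lq = λ²/(μ(μ-λ)) = 222.01/(17.3×2.40) = 5.3471
Step 4: W = 1/(μ-λ) = 1/2.40 = 0.416667
Step 5: Wq = λ/(μ(μ-λ)) = 14.9/(17.3×2.40) = 0.3589
Step 6: P(0) = 1-ρ = 0.1387
Verify: L = λW = 14.9×0.416667 = 6.2083 ✔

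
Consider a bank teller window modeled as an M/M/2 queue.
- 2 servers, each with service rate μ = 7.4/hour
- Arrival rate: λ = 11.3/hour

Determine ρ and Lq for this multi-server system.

Traffic intensity: ρ = λ/(cμ) = 11.3/(2×7.4) = 0.7635
Since ρ = 0.7635 < 1, system is stable.
Offered load a = λ/μ = cρ = 11.3/7.4 = 1.5270
P₀ = [ Σₙ₌₀^1 aⁿ/n! + a^2/(2!(1-ρ)) ]⁻¹
Σ = a^0/0! + a^1/1! = 1.0000 + 1.5270 = 2.5270
a^2/(2!(1-ρ)) = 2.33181/(2 × 0.236486) = 4.9301
P₀ = 1/(2.5270 + 4.9301) = 0.1341
Lq = P₀·a^2·ρ / (2!(1-ρ)²) = 0.13410 × 2.3318 × 0.76351 / (2 × 0.055926) = 2.1345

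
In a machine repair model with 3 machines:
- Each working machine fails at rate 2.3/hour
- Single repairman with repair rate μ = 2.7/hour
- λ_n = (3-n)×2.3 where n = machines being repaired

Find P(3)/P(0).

P(3)/P(0) = ∏_{i=0}^{3-1} λ_i/μ_{i+1}
= (3-0)×2.3/2.7 × (3-1)×2.3/2.7 × (3-2)×2.3/2.7
= 3.7089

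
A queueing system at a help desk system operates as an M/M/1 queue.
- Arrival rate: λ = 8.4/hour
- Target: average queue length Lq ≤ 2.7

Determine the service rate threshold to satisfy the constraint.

For M/M/1: Lq = λ²/(μ(μ-λ))
Need Lq ≤ 2.7, i.e. μ(μ-λ) ≥ λ²/2.7
μ² - 8.4μ - 70.56/2.7 ≥ 0  →  μ² - 8.4μ - 26.13333 ≥ 0
Quadratic formula (positive root): μ = [λ + √(λ² + 4×26.13333)]/2
Discriminant: 70.56 + 4×26.13333 = 175.0933, √175.0933 = 13.23228
μ ≥ (8.4 + 13.23228)/2 = 10.8161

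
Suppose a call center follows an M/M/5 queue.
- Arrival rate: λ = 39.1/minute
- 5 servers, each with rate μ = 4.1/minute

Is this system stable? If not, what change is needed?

Stability requires ρ = λ/(cμ) < 1
ρ = 39.1/(5 × 4.1) = 39.1/20.50 = 1.9073
Since 1.9073 ≥ 1, the system is UNSTABLE.
Need c > λ/μ = 39.1/4.1 = 9.54.
Minimum servers needed: c = 10.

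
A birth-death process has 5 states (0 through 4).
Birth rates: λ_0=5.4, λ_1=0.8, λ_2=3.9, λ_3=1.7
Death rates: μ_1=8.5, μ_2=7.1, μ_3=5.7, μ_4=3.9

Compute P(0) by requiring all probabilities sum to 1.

Ratios P(n)/P(0) = (λ₀···λₙ₋₁)/(μ₁···μₙ):
P(1)/P(0) = (5.4)/(8.5) = 0.6353
P(2)/P(0) = (5.4×0.8)/(8.5×7.1) = 0.07158
P(3)/P(0) = (5.4×0.8×3.9)/(8.5×7.1×5.7) = 0.04898
P(4)/P(0) = (5.4×0.8×3.9×1.7)/(8.5×7.1×5.7×3.9) = 0.02135

Normalization: ∑ P(n) = 1
P(0) × (1.0000 + 0.6353 + 0.07158 + 0.04898 + 0.02135) = 1
P(0) × 1.7772 = 1
P(0) = 1/1.7772 = 0.5627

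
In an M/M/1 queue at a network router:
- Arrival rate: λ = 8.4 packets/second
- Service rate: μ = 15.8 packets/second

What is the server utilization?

Server utilization: ρ = λ/μ
ρ = 8.4/15.8 = 0.5316
The server is busy 53.16% of the time.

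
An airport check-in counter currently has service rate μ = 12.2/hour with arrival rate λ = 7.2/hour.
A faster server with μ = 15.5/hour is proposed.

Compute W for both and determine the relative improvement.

System 1: ρ₁ = 7.2/12.2 = 0.5902, W₁ = 1/(12.2-7.2) = 0.20000
System 2: ρ₂ = 7.2/15.5 = 0.4645, W₂ = 1/(15.5-7.2) = 0.12048
Improvement: (W₁-W₂)/W₁ = (0.20000-0.12048)/0.20000 = 39.76%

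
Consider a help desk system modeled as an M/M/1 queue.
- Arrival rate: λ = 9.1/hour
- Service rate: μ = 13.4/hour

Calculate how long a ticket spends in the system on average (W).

First, compute utilization: ρ = λ/μ = 9.1/13.4 = 0.6791
For M/M/1: W = 1/(μ-λ)
W = 1/(13.4-9.1) = 1/4.30
W = 0.2326 hours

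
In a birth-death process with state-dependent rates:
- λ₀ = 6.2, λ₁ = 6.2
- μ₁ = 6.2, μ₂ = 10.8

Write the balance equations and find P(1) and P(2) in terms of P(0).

Balance equations:
State 0: λ₀P₀ = μ₁P₁ → P₁ = (λ₀/μ₁)P₀ = (6.2/6.2)P₀ = 1.0000P₀
State 1: P₂ = (λ₀λ₁)/(μ₁μ₂)P₀ = (6.2×6.2)/(6.2×10.8)P₀ = 0.5741P₀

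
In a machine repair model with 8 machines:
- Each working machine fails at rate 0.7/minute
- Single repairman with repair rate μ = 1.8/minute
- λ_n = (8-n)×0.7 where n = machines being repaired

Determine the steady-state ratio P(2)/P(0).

P(2)/P(0) = ∏_{i=0}^{2-1} λ_i/μ_{i+1}
= (8-0)×0.7/1.8 × (8-1)×0.7/1.8
= 8.4691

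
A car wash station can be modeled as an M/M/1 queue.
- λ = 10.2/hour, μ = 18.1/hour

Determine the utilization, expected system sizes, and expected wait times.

Step 1: ρ = λ/μ = 10.2/18.1 = 0.5635
Step 2: L = λ/(μ-λ) = 10.2/7.90 = 1.2911
Step 3: Lq = λ²/(μ(μ-λ)) = 104.04/(18.1×7.90) = 0.7276
Step 4: W = 1/(μ-λ) = 1/7.90 = 0.12658
Step 5: Wq = λ/(μ(μ-λ)) = 10.2/(18.1×7.90) = 0.07133
Step 6: P(0) = 1-ρ = 0.4365
Verify: L = λW = 10.2×0.12658 = 1.2911 ✔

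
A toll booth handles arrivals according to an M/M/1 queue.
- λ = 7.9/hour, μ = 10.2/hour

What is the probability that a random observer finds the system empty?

ρ = λ/μ = 7.9/10.2 = 0.7745
P(0) = 1 - ρ = 1 - 0.7745 = 0.2255
The server is idle 22.55% of the time.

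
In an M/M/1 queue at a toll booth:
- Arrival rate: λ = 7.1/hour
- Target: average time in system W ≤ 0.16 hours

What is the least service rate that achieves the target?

For M/M/1: W = 1/(μ-λ)
Need W ≤ 0.16, so 1/(μ-λ) ≤ 0.16
μ - λ ≥ 1/0.16 = 6.2500
μ ≥ 7.1 + 6.2500 = 13.3500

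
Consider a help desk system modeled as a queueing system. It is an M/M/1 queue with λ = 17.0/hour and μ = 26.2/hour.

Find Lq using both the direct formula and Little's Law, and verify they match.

Method 1 (direct): Lq = λ²/(μ(μ-λ)) = 289.00/(26.2 × 9.20) = 1.1990

Method 2 (Little's Law):
W = 1/(μ-λ) = 1/9.20 = 0.1087
Wq = W - 1/μ = 0.1087 - 0.03817 = 0.07053
Lq = λWq = 17.0 × 0.07053 = 1.1990 ✔ (matches Method 1)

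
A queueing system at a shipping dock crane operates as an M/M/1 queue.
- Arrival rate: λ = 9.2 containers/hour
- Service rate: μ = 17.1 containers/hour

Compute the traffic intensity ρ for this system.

Server utilization: ρ = λ/μ
ρ = 9.2/17.1 = 0.5380
The server is busy 53.80% of the time.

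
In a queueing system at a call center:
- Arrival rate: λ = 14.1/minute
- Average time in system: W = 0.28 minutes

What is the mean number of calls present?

Little's Law: L = λW
L = 14.1 × 0.28 = 3.9480 calls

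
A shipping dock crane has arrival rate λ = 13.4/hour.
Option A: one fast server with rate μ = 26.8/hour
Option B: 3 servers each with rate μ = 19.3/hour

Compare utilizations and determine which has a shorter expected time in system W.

Option A: single server μ = 26.8 (M/M/1)
  ρ_A = 13.4/26.8 = 0.5000
  W_A = 1/(μ-λ) = 1/(26.8-13.4) = 1/13.40 = 0.07463

Option B: 3 servers μ = 19.3 (M/M/3)
  ρ_B = λ/(cμ) = 13.4/(3×19.3) = 0.2314
  Offered load a = λ/μ = cρ = 13.4/19.3 = 0.6943
  P₀ = [ Σₙ₌₀^2 aⁿ/n! + a^3/(3!(1-ρ)) ]⁻¹
  Σ = a^0/0! + a^1/1! + a^2/2! = 1.0000 + 0.6943 + 0.2410 = 1.9353
  a^3/(3!(1-ρ)) = 0.3347/(6 × 0.7686) = 0.07258
  P₀ = 1/(1.9353 + 0.07258) = 0.4980
  Lq = P₀·a^3·ρ / (3!(1-ρ)²) = 0.4980 × 0.3347 × 0.2314 / (6 × 0.5907) = 0.01088
  Wq_B = Lq/λ = 0.0108846/13.4 = 0.00081228
  W_B = Wq_B + 1/μ = 0.00081228 + 0.051813 = 0.05263

Since W_B = 0.05263 < W_A = 0.07463, Option B (multiple servers) has the shorter time in system.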